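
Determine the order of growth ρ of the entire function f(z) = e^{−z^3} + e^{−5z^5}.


Each summand is entire of order 3 and 5 respectively (as in the single-exponential case). The order of a sum is at most the max of the orders, so ρ ≤ 5. For the lower bound: on |z|=r choose arg z so that -5z^5 is real positive; then |e^{-5z^5}| = e^{5r^5} while |e^{-1z^3}| ≤ e^{1r^3} = o(e^{5r^5}). So |f| ≥ e^{5r^5}(1 − o(1)) and ρ ≥ 5. Hence ρ = max(3, 5) = 5.
Therefore ρ = 5.

Order ρ = 5.


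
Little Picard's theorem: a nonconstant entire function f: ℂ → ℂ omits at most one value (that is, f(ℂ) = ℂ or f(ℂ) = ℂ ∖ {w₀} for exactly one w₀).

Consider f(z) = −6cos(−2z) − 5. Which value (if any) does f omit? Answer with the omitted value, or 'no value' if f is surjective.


Little Picard bounds the complement of f(ℂ) to at most one point.
cos is entire and surjective onto ℂ: for every w ∈ ℂ, cos(ζ) = w has a solution ζ ∈ ℂ (e.g., via the complex inverse arccos). With ζ = −2z this gives z = ζ/(-2). Then -6·cos(−2z) takes every value in -6·ℂ = ℂ, and adding -5 is a bijection of ℂ. So f is surjective and omits no value. (Note: only on the real line is cos bounded by [−1, 1].)

Omitted value: no value.


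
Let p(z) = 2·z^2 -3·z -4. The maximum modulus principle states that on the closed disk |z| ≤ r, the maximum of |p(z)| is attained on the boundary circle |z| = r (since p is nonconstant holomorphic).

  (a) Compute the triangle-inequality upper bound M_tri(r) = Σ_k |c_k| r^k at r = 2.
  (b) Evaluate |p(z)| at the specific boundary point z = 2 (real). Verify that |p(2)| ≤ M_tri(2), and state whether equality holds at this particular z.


Coefficients: c_0 = -4, c_1 = -3, c_2 = 2. Radius r = 2.
Part (a). Triangle bound: M_tri(r) = Σ_k |c_k| r^k
  = |-4|·2^0 + |-3|·2^1 + |2|·2^2
  = 4 + 6 + 8 = 18.
This bounds M(r) := max_{|z|=r} |p(z)| from above; equality holds iff all terms c_k z^k can be made to align in phase at a single z on |z|=r.
Part (b). At z = 2 (real, on the circle |z| = r):
  p(2) = (-4)·2^0 + (-3)·2^1 + (2)·2^2 = -2.
  |p(2)| = 2.
Check: |p(2)| = 2 ≤ 18 = M_tri(2). ✓ Equality does not hold at z = 2 (the coefficients have mixed signs, so the terms do not all align in phase there).

M_tri(2) = 18; |p(2)| = 2; equality at z=2: no.


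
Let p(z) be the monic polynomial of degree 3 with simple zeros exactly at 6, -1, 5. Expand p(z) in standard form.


The polynomial is p(z) = ∏_{α ∈ S} (z − α), where S = {6, -1, 5}.
Expanding the product yields: p(z) = z^3 -10·z^2 + 19·z + 30.
The resulting polynomial has degree 3 and real coefficients as required.

p(z) = z^3 -10·z^2 + 19·z + 30.


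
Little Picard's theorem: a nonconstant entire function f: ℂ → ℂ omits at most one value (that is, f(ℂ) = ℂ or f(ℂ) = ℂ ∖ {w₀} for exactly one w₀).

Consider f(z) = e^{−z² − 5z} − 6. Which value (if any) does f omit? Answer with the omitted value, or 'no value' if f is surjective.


Little Picard bounds the complement of f(ℂ) to at most one point.
The exponent g(z) = −z² − 5z is a nonconstant polynomial, hence surjective onto ℂ. So e^{g(z)} takes every value in {e^w : w ∈ ℂ} = ℂ ∖ {0}. Adding -6 shifts the range to ℂ ∖ {-6}. f omits exactly -6.

Omitted value: -6.


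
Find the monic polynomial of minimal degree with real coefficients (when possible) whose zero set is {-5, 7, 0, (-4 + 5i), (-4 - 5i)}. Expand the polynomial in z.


The polynomial is p(z) = ∏_{α ∈ S} (z − α), where S = {-5, 7, 0, (-4 + 5i), (-4 - 5i)}.
Expanding the product yields: p(z) = z^5 + 6·z^4 -10·z^3 -362·z^2 -1435·z.
Note conjugate pairs combine to real quadratics: (z − (-4+5i))(z − (-4−5i)) = z² + 8z + 41.
The resulting polynomial has degree 5 and real coefficients as required.

p(z) = z^5 + 6·z^4 -10·z^3 -362·z^2 -1435·z.


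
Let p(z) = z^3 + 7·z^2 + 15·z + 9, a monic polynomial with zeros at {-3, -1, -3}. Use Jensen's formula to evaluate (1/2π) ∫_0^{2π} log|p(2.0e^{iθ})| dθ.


Zeros: -3, -3, -1; r = 2.0.
Inside |z| < r: -1. Outside (|z| ≥ r): -3, -3.
p(0) = 9, so log|p(0)| = log(9) = 2.1972.
Apply Jensen: I(r) = log|p(0)| + Σ_k log(r/|z_k|), summed over zeros inside |z| < r.
  log(r/|z_k|) for z_k = -1: log(2.0/1) = 0.6931
  Outside zeros (-3, -3) contribute nothing to the Jensen sum.
Sum over inside zeros: 0.6931.
I(r) = log|p(0)| + (inside sum) = 2.1972 + 0.6931 = 2.8904.
Note: since some zeros are outside |z| ≤ r, the simplified n·log(r) form does NOT apply — only the inside zeros contribute.

I(r) ≈ 2.8904.


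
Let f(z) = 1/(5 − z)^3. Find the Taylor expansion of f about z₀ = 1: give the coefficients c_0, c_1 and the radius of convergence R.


Let w = z − z₀, so z = z₀ + w.
Then 5 − z = 5 − (z₀ + w) = (5 − z₀) − w = 4 − w.
f(z) = 1/(4 − w)^3 = (1/(4)^3) · (1 − w/(4))^{−3}.
By the binomial series (1−u)^{−3} = Σ_{n≥0} C(n+2, 2) u^n for |u|<1, with u = w/(4):
  c_n = C(n+2, 2) / (4)^(n+3).
  c_0 = 1/(4)^3 = 1/64.
  c_1 = 3/(4)^4 = 3/256.
The series is valid for |w/d| < 1, i.e. |z − z₀| < |d|.
Radius of convergence: R = |5 − z₀| = |4| = 4 (distance from z₀ to the singularity z = 5).

c_0 = 1/64, c_1 = 3/256; R = 4.


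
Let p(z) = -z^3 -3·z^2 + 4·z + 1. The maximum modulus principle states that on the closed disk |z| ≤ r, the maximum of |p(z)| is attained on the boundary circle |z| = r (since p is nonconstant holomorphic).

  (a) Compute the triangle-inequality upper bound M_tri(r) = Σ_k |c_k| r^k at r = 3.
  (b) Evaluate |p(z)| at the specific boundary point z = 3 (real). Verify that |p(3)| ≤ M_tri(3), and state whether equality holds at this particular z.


Coefficients: c_0 = 1, c_1 = 4, c_2 = -3, c_3 = -1. Radius r = 3.
Part (a). Triangle bound: M_tri(r) = Σ_k |c_k| r^k
  = |1|·3^0 + |4|·3^1 + |-3|·3^2 + |-1|·3^3
  = 1 + 12 + 27 + 27 = 67.
This bounds M(r) := max_{|z|=r} |p(z)| from above; equality holds iff all terms c_k z^k can be made to align in phase at a single z on |z|=r.
Part (b). At z = 3 (real, on the circle |z| = r):
  p(3) = (1)·3^0 + (4)·3^1 + (-3)·3^2 + (-1)·3^3 = -41.
  |p(3)| = 41.
Check: |p(3)| = 41 ≤ 67 = M_tri(3). ✓ Equality does not hold at z = 3 (the coefficients have mixed signs, so the terms do not all align in phase there).

M_tri(3) = 67; |p(3)| = 41; equality at z=3: no.


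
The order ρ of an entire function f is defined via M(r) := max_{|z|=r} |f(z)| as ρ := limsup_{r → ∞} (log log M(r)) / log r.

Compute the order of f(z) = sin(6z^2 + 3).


Write sin(w) = (e^{iw} ± e^{−iw})/(2 or 2i), so |sin(w)| ≤ e^{|w|}. With w = 6z^2 + 3, |w| ≤ 6r^2 + 3 on |z|=r, giving M(r) ≤ e^{6r^2 + 3} and ρ ≤ 2. For the lower bound, choose z on |z|=r with 6z^2 purely imaginary of modulus 6r^2; then |sin(6z^2 + 3)| grows like e^{6r^2}/2, so ρ ≥ 2. Hence ρ = 2.
Therefore ρ = 2.

Order ρ = 2.


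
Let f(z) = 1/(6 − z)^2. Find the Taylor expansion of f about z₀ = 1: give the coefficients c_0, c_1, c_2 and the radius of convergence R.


Let w = z − z₀, so z = z₀ + w.
Then 6 − z = 6 − (z₀ + w) = (6 − z₀) − w = 5 − w.
f(z) = 1/(5 − w)^2 = (1/(5)^2) · (1 − w/(5))^{−2}.
By the binomial series (1−u)^{−2} = Σ_{n≥0} C(n+1, 1) u^n for |u|<1, with u = w/(5):
  c_n = C(n+1, 1) / (5)^(n+2).
  c_0 = 1/(5)^2 = 1/25.
  c_1 = 2/(5)^3 = 2/125.
  c_2 = 3/(5)^4 = 3/625.
The series is valid for |w/d| < 1, i.e. |z − z₀| < |d|.
Radius of convergence: R = |6 − z₀| = |5| = 5 (distance from z₀ to the singularity z = 6).

c_0 = 1/25, c_1 = 2/125, c_2 = 3/625; R = 5.


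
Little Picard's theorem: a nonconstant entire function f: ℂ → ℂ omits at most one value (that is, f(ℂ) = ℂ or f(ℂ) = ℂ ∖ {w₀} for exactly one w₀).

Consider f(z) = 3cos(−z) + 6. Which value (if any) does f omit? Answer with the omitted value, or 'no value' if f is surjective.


Little Picard bounds the complement of f(ℂ) to at most one point.
cos is entire and surjective onto ℂ: for every w ∈ ℂ, cos(ζ) = w has a solution ζ ∈ ℂ (e.g., via the complex inverse arccos). With ζ = −z this gives z = ζ/(-1). Then 3·cos(−z) takes every value in 3·ℂ = ℂ, and adding 6 is a bijection of ℂ. So f is surjective and omits no value. (Note: only on the real line is cos bounded by [−1, 1].)

Omitted value: no value.


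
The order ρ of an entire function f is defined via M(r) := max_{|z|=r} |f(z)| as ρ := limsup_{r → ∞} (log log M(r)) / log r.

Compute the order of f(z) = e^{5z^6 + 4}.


|e^{5z^6 + 4}| = e^{Re(5·z^6) + 4} ≤ e^{5|z|^6 + 4} = e^{5r^6 + 4} on |z| = r, so ρ ≤ 6. Choosing z on |z|=r so that 5·z^6 is real positive (always possible by picking arg z appropriately) gives |f(z)| = e^{5r^6 + 4}, matching the bound. The additive constant 4 does not affect log log M(r) ~ 6·log r. Hence ρ = 6.
Therefore ρ = 6.

Order ρ = 6.


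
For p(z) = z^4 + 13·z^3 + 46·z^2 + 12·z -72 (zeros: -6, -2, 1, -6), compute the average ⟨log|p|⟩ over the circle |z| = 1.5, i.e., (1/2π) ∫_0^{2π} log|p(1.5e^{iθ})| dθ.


Zeros: -6, -6, -2, 1; r = 1.5.
Inside |z| < r: 1. Outside (|z| ≥ r): -6, -6, -2.
p(0) = -72, so log|p(0)| = log(72) = 4.2767.
Apply Jensen: I(r) = log|p(0)| + Σ_k log(r/|z_k|), summed over zeros inside |z| < r.
  log(r/|z_k|) for z_k = 1: log(1.5/1) = 0.4055
  Outside zeros (-6, -6, -2) contribute nothing to the Jensen sum.
Sum over inside zeros: 0.4055.
I(r) = log|p(0)| + (inside sum) = 4.2767 + 0.4055 = 4.6821.
Note: since some zeros are outside |z| ≤ r, the simplified n·log(r) form does NOT apply — only the inside zeros contribute.

I(r) ≈ 4.6821.


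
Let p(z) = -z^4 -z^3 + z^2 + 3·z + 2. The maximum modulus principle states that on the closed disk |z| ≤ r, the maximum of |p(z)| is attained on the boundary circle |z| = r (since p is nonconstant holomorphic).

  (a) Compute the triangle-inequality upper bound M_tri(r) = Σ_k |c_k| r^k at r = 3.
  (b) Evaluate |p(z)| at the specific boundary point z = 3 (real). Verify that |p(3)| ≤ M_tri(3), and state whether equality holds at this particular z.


Coefficients: c_0 = 2, c_1 = 3, c_2 = 1, c_3 = -1, c_4 = -1. Radius r = 3.
Part (a). Triangle bound: M_tri(r) = Σ_k |c_k| r^k
  = |2|·3^0 + |3|·3^1 + |1|·3^2 + |-1|·3^3 + |-1|·3^4
  = 2 + 9 + 9 + 27 + 81 = 128.
This bounds M(r) := max_{|z|=r} |p(z)| from above; equality holds iff all terms c_k z^k can be made to align in phase at a single z on |z|=r.
Part (b). At z = 3 (real, on the circle |z| = r):
  p(3) = (2)·3^0 + (3)·3^1 + (1)·3^2 + (-1)·3^3 + (-1)·3^4 = -88.
  |p(3)| = 88.
Check: |p(3)| = 88 ≤ 128 = M_tri(3). ✓ Equality does not hold at z = 3 (the coefficients have mixed signs, so the terms do not all align in phase there).

M_tri(3) = 128; |p(3)| = 88; equality at z=3: no.


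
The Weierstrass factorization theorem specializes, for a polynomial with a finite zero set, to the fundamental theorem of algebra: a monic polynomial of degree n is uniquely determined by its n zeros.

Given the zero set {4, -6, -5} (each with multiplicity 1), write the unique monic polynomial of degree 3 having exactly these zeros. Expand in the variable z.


The polynomial is p(z) = ∏_{α ∈ S} (z − α), where S = {4, -6, -5}.
Expanding the product yields: p(z) = z^3 + 7·z^2 -14·z -120.
The resulting polynomial has degree 3 and real coefficients as required.

p(z) = z^3 + 7·z^2 -14·z -120.


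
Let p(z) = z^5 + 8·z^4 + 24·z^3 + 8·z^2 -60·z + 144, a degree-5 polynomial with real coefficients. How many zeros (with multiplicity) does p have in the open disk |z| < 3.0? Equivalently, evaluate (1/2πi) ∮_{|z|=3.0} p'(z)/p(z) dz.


The zeros of p are: (1 + 1i), (1 - 1i), (-3 + 3i), (-3 - 3i), -4.
Their magnitudes are: 1.414, 1.414, 4.243, 4.243, 4.
Zeros with |z| < R = 3.0: (1 + 1i), (1 - 1i).
Count = 2.
By the argument principle, (1/2πi) ∮_{|z|=R} p'(z)/p(z) dz equals exactly this count.

Number of zeros inside |z| < 3.0: 2.


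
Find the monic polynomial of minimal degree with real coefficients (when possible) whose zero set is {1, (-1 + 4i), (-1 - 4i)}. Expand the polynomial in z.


The polynomial is p(z) = ∏_{α ∈ S} (z − α), where S = {1, (-1 + 4i), (-1 - 4i)}.
Expanding the product yields: p(z) = z^3 + z^2 + 15·z -17.
Note conjugate pairs combine to real quadratics: (z − (-1+4i))(z − (-1−4i)) = z² + 2z + 17.
The resulting polynomial has degree 3 and real coefficients as required.

p(z) = z^3 + z^2 + 15·z -17.


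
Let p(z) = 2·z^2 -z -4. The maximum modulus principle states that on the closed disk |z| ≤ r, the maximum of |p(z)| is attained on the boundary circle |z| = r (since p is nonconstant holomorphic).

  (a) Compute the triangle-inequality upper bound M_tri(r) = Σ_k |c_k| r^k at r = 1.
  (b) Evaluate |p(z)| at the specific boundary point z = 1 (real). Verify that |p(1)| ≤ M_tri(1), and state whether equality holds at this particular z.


Coefficients: c_0 = -4, c_1 = -1, c_2 = 2. Radius r = 1.
Part (a). Triangle bound: M_tri(r) = Σ_k |c_k| r^k
  = |-4|·1^0 + |-1|·1^1 + |2|·1^2
  = 4 + 1 + 2 = 7.
This bounds M(r) := max_{|z|=r} |p(z)| from above; equality holds iff all terms c_k z^k can be made to align in phase at a single z on |z|=r.
Part (b). At z = 1 (real, on the circle |z| = r):
  p(1) = (-4)·1^0 + (-1)·1^1 + (2)·1^2 = -3.
  |p(1)| = 3.
Check: |p(1)| = 3 ≤ 7 = M_tri(1). ✓ Equality does not hold at z = 1 (the coefficients have mixed signs, so the terms do not all align in phase there).

M_tri(1) = 7; |p(1)| = 3; equality at z=1: no.


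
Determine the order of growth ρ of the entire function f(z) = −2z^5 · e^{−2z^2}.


M(r) = max_{|z|=r} |-2|·|z|^5·|e^{−2z^2}| = 2·r^5 · e^{2r^2} (the factors attain their maxima compatibly on |z|=r). Then log M(r) = log 2 + 5·log r + 2r^2, dominated by the last term, so log log M(r) ~ 2·log r. The polynomial factor -2z^5 contributes only a log r term and does not affect the order. ρ = 2.
Therefore ρ = 2.

Order ρ = 2.


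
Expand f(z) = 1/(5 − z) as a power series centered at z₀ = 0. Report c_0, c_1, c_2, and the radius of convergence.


Let w = z − z₀, so z = z₀ + w.
Then 5 − z = 5 − (z₀ + w) = (5 − z₀) − w = 5 − w.
f(z) = 1/(5 − w) = (1/(5)) · 1/(1 − w/(5)) = Σ_{n≥0} w^n / (5)^(n+1).
So c_n = 1/(5)^(n+1):
  c_0 = 1/(5)^1 = 1/5.
  c_1 = 1/(5)^2 = 1/25.
  c_2 = 1/(5)^3 = 1/125.
The series is valid for |w/d| < 1, i.e. |z − z₀| < |d|.
Radius of convergence: R = |5 − z₀| = |5| = 5 (distance from z₀ to the singularity z = 5).

c_0 = 1/5, c_1 = 1/25, c_2 = 1/125; R = 5.


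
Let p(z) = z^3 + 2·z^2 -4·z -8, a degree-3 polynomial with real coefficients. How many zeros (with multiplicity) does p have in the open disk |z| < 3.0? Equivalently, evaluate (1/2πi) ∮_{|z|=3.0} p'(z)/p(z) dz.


The zeros of p are: -2, 2, -2.
Their magnitudes are: 2, 2, 2.
Zeros with |z| < R = 3.0: -2, 2, -2.
Count = 3.
By the argument principle, (1/2πi) ∮_{|z|=R} p'(z)/p(z) dz equals exactly this count.

Number of zeros inside |z| < 3.0: 3.


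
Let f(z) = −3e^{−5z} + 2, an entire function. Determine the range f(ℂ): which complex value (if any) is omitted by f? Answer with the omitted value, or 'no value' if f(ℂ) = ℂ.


Little Picard bounds the complement of f(ℂ) to at most one point.
e^{−5z} is never zero on ℂ, so -3·e^{−5z} takes every value in ℂ ∖ {0}. Adding 2 shifts the range to ℂ ∖ {2}. Thus f omits exactly the value 2.

Omitted value: 2.


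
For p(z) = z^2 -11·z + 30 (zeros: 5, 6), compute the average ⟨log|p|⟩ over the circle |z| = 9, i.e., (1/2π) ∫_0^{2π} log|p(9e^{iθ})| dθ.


Zeros: 5, 6; r = 9.
Inside |z| < r: 5, 6. Outside (|z| ≥ r): ∅.
p(0) = 30, so log|p(0)| = log(30) = 3.4012.
Apply Jensen: I(r) = log|p(0)| + Σ_k log(r/|z_k|), summed over zeros inside |z| < r.
  log(r/|z_k|) for z_k = 5: log(9/5) = 0.5878
  log(r/|z_k|) for z_k = 6: log(9/6) = 0.4055
Sum over inside zeros: 0.9933.
I(r) = log|p(0)| + (inside sum) = 3.4012 + 0.9933 = 4.3944.
Closed form (all zeros inside, monic): I(r) = n·log(r) = 2·log(9) = 4.3944. ✓

I(r) ≈ 4.3944.


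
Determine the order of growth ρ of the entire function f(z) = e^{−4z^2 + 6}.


|e^{−4z^2 + 6}| = e^{Re(-4·z^2) + 6} ≤ e^{4|z|^2 + 6} = e^{4r^2 + 6} on |z| = r, so ρ ≤ 2. Choosing z on |z|=r so that -4·z^2 is real positive (always possible by picking arg z appropriately) gives |f(z)| = e^{4r^2 + 6}, matching the bound. The additive constant 6 does not affect log log M(r) ~ 2·log r. Hence ρ = 2.
Therefore ρ = 2.

Order ρ = 2.


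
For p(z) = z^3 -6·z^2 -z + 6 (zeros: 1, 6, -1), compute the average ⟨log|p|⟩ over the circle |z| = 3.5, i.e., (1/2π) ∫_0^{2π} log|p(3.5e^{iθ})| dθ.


Zeros: -1, 1, 6; r = 3.5.
Inside |z| < r: -1, 1. Outside (|z| ≥ r): 6.
p(0) = 6, so log|p(0)| = log(6) = 1.7918.
Apply Jensen: I(r) = log|p(0)| + Σ_k log(r/|z_k|), summed over zeros inside |z| < r.
  log(r/|z_k|) for z_k = 1: log(3.5/1) = 1.2528
  log(r/|z_k|) for z_k = -1: log(3.5/1) = 1.2528
  Outside zeros (6) contribute nothing to the Jensen sum.
Sum over inside zeros: 2.5055.
I(r) = log|p(0)| + (inside sum) = 1.7918 + 2.5055 = 4.2973.
Note: since some zeros are outside |z| ≤ r, the simplified n·log(r) form does NOT apply — only the inside zeros contribute.

I(r) ≈ 4.2973.


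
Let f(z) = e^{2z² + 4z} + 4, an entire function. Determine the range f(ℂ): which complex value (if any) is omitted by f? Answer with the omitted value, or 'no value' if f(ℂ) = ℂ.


Little Picard bounds the complement of f(ℂ) to at most one point.
The exponent g(z) = 2z² + 4z is a nonconstant polynomial, hence surjective onto ℂ. So e^{g(z)} takes every value in {e^w : w ∈ ℂ} = ℂ ∖ {0}. Adding 4 shifts the range to ℂ ∖ {4}. f omits exactly 4.

Omitted value: 4.


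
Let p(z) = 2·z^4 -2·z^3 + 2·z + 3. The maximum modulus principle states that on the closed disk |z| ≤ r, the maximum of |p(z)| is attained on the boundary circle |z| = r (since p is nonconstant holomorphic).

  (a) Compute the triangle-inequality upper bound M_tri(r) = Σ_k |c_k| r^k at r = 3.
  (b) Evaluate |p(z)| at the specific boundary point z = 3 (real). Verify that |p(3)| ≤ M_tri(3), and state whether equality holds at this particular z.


Coefficients: c_0 = 3, c_1 = 2, c_2 = 0, c_3 = -2, c_4 = 2. Radius r = 3.
Part (a). Triangle bound: M_tri(r) = Σ_k |c_k| r^k
  = |3|·3^0 + |2|·3^1 + |0|·3^2 + |-2|·3^3 + |2|·3^4
  = 3 + 6 + 0 + 54 + 162 = 225.
This bounds M(r) := max_{|z|=r} |p(z)| from above; equality holds iff all terms c_k z^k can be made to align in phase at a single z on |z|=r.
Part (b). At z = 3 (real, on the circle |z| = r):
  p(3) = (3)·3^0 + (2)·3^1 + (0)·3^2 + (-2)·3^3 + (2)·3^4 = 117.
  |p(3)| = 117.
Check: |p(3)| = 117 ≤ 225 = M_tri(3). ✓ Equality does not hold at z = 3 (the coefficients have mixed signs, so the terms do not all align in phase there).

M_tri(3) = 225; |p(3)| = 117; equality at z=3: no.


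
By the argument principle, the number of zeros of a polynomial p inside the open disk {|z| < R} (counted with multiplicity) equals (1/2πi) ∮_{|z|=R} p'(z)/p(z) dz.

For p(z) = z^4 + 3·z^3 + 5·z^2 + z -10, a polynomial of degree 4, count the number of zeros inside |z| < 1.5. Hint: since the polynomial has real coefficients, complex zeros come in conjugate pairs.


The zeros of p are: 1, (-1 + 2i), (-1 - 2i), -2.
Their magnitudes are: 1, 2.236, 2.236, 2.
Zeros with |z| < R = 1.5: 1.
Count = 1.
By the argument principle, (1/2πi) ∮_{|z|=R} p'(z)/p(z) dz equals exactly this count.

Number of zeros inside |z| < 1.5: 1.


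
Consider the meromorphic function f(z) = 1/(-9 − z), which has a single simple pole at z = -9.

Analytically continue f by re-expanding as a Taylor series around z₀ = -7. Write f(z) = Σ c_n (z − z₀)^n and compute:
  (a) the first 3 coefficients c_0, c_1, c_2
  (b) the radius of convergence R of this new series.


Let w = z − z₀, so z = z₀ + w.
Then -9 − z = -9 − (z₀ + w) = (-9 − z₀) − w = -2 − w.
f(z) = 1/(-2 − w) = (1/(-2)) · 1/(1 − w/(-2)) = Σ_{n≥0} w^n / (-2)^(n+1).
So c_n = 1/(-2)^(n+1):
  c_0 = 1/(-2)^1 = -1/2.
  c_1 = 1/(-2)^2 = 1/4.
  c_2 = 1/(-2)^3 = -1/8.
The series is valid for |w/d| < 1, i.e. |z − z₀| < |d|.
Radius of convergence: R = |-9 − z₀| = |-2| = 2 (distance from z₀ to the singularity z = -9).

c_0 = -1/2, c_1 = 1/4, c_2 = -1/8; R = 2.


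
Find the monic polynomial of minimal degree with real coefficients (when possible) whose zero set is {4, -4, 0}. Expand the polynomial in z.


The polynomial is p(z) = ∏_{α ∈ S} (z − α), where S = {4, -4, 0}.
Expanding the product yields: p(z) = z^3 -16·z.
The resulting polynomial has degree 3 and real coefficients as required.

p(z) = z^3 -16·z.


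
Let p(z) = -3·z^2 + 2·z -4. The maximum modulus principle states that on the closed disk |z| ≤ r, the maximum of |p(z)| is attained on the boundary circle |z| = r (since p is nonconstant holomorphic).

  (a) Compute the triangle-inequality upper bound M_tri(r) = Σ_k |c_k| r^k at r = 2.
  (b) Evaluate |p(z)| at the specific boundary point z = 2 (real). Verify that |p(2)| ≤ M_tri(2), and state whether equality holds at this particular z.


Coefficients: c_0 = -4, c_1 = 2, c_2 = -3. Radius r = 2.
Part (a). Triangle bound: M_tri(r) = Σ_k |c_k| r^k
  = |-4|·2^0 + |2|·2^1 + |-3|·2^2
  = 4 + 4 + 12 = 20.
This bounds M(r) := max_{|z|=r} |p(z)| from above; equality holds iff all terms c_k z^k can be made to align in phase at a single z on |z|=r.
Part (b). At z = 2 (real, on the circle |z| = r):
  p(2) = (-4)·2^0 + (2)·2^1 + (-3)·2^2 = -12.
  |p(2)| = 12.
Check: |p(2)| = 12 ≤ 20 = M_tri(2). ✓ Equality does not hold at z = 2 (the coefficients have mixed signs, so the terms do not all align in phase there).

M_tri(2) = 20; |p(2)| = 12; equality at z=2: no.


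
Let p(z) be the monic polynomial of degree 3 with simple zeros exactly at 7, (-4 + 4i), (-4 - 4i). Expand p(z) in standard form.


The polynomial is p(z) = ∏_{α ∈ S} (z − α), where S = {7, (-4 + 4i), (-4 - 4i)}.
Expanding the product yields: p(z) = z^3 + z^2 -24·z -224.
Note conjugate pairs combine to real quadratics: (z − (-4+4i))(z − (-4−4i)) = z² + 8z + 32.
The resulting polynomial has degree 3 and real coefficients as required.

p(z) = z^3 + z^2 -24·z -224.


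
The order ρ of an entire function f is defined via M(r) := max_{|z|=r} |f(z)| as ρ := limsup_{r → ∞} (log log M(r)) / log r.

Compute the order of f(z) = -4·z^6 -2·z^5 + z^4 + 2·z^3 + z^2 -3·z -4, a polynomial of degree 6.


|f(z)| ≤ Σ|c_k|·r^k = O(r^6) as r → ∞. Polynomial growth is O(e^{r^ε}) for every ε > 0 (since r^6/e^{r^ε} → 0), so ρ ≤ ε for all ε > 0, i.e. ρ = 0. Every nonconstant polynomial has order 0.
Therefore ρ = 0.

Order ρ = 0.


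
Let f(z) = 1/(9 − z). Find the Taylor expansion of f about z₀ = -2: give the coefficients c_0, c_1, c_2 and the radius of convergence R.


Let w = z − z₀, so z = z₀ + w.
Then 9 − z = 9 − (z₀ + w) = (9 − z₀) − w = 11 − w.
f(z) = 1/(11 − w) = (1/(11)) · 1/(1 − w/(11)) = Σ_{n≥0} w^n / (11)^(n+1).
So c_n = 1/(11)^(n+1):
  c_0 = 1/(11)^1 = 1/11.
  c_1 = 1/(11)^2 = 1/121.
  c_2 = 1/(11)^3 = 1/1331.
The series is valid for |w/d| < 1, i.e. |z − z₀| < |d|.
Radius of convergence: R = |9 − z₀| = |11| = 11 (distance from z₀ to the singularity z = 9).

c_0 = 1/11, c_1 = 1/121, c_2 = 1/1331; R = 11.


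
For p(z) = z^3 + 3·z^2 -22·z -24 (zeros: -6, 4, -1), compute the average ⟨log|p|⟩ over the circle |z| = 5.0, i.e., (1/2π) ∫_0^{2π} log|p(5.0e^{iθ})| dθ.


Zeros: -6, -1, 4; r = 5.0.
Inside |z| < r: -1, 4. Outside (|z| ≥ r): -6.
p(0) = -24, so log|p(0)| = log(24) = 3.1781.
Apply Jensen: I(r) = log|p(0)| + Σ_k log(r/|z_k|), summed over zeros inside |z| < r.
  log(r/|z_k|) for z_k = 4: log(5.0/4) = 0.2231
  log(r/|z_k|) for z_k = -1: log(5.0/1) = 1.6094
  Outside zeros (-6) contribute nothing to the Jensen sum.
Sum over inside zeros: 1.8326.
I(r) = log|p(0)| + (inside sum) = 3.1781 + 1.8326 = 5.0106.
Note: since some zeros are outside |z| ≤ r, the simplified n·log(r) form does NOT apply — only the inside zeros contribute.

I(r) ≈ 5.0106.


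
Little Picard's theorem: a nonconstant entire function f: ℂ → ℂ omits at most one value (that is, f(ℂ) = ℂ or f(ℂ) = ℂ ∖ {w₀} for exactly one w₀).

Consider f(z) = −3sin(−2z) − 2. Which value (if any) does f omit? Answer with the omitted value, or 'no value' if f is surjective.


Little Picard bounds the complement of f(ℂ) to at most one point.
sin is entire and surjective onto ℂ: for every w ∈ ℂ, sin(ζ) = w has a solution ζ ∈ ℂ (e.g., via the complex inverse arcsin). With ζ = −2z this gives z = ζ/(-2). Then -3·sin(−2z) takes every value in -3·ℂ = ℂ, and adding -2 is a bijection of ℂ. So f is surjective and omits no value. (Note: only on the real line is sin bounded by [−1, 1].)

Omitted value: no value.


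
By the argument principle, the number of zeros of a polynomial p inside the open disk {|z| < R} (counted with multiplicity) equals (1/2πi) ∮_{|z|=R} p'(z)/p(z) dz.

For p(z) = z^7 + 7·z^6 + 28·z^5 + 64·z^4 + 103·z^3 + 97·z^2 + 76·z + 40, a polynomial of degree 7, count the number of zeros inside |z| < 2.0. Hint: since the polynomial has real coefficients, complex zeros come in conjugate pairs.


The zeros of p are: (-2 + 2i), (-2 - 2i), -1, (0 + 1i), (0 - 1i), (-1 + 2i), (-1 - 2i).
Their magnitudes are: 2.828, 2.828, 1, 1, 1, 2.236, 2.236.
Zeros with |z| < R = 2.0: -1, (0 + 1i), (0 - 1i).
Count = 3.
By the argument principle, (1/2πi) ∮_{|z|=R} p'(z)/p(z) dz equals exactly this count.

Number of zeros inside |z| < 2.0: 3.


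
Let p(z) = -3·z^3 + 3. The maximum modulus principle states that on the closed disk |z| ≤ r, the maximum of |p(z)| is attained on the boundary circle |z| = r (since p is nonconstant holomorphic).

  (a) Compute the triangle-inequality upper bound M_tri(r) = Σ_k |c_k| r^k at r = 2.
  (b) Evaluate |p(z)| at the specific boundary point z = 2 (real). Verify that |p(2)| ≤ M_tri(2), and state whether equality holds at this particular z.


Coefficients: c_0 = 3, c_1 = 0, c_2 = 0, c_3 = -3. Radius r = 2.
Part (a). Triangle bound: M_tri(r) = Σ_k |c_k| r^k
  = |3|·2^0 + |0|·2^1 + |0|·2^2 + |-3|·2^3
  = 3 + 0 + 0 + 24 = 27.
This bounds M(r) := max_{|z|=r} |p(z)| from above; equality holds iff all terms c_k z^k can be made to align in phase at a single z on |z|=r.
Part (b). At z = 2 (real, on the circle |z| = r):
  p(2) = (3)·2^0 + (0)·2^1 + (0)·2^2 + (-3)·2^3 = -21.
  |p(2)| = 21.
Check: |p(2)| = 21 ≤ 27 = M_tri(2). ✓ Equality does not hold at z = 2 (the coefficients have mixed signs, so the terms do not all align in phase there).

M_tri(2) = 27; |p(2)| = 21; equality at z=2: no.


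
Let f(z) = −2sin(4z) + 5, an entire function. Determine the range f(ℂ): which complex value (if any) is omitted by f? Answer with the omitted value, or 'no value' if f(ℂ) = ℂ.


Little Picard bounds the complement of f(ℂ) to at most one point.
sin is entire and surjective onto ℂ: for every w ∈ ℂ, sin(ζ) = w has a solution ζ ∈ ℂ (e.g., via the complex inverse arcsin). With ζ = 4z this gives z = ζ/(4). Then -2·sin(4z) takes every value in -2·ℂ = ℂ, and adding 5 is a bijection of ℂ. So f is surjective and omits no value. (Note: only on the real line is sin bounded by [−1, 1].)

Omitted value: no value.


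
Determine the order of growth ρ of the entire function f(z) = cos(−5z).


cos(w) is a linear combination of e^{iw} and e^{−iw} (or e^w, e^{−w} in the hyperbolic case), so |cos(w)| ≤ e^{|w|}. With w = −5z, |w| ≤ 5|z| + 0 = 5r + 0 on |z| = r, giving M(r) ≤ e^{5r + 0}, so ρ ≤ 1. On a suitable ray (z = it for sin/cos; z = t for sinh/cosh, t real → ∞), |cos(−5z)| grows like e^{5|t|}/2, so ρ ≥ 1. Hence ρ = 1.
Therefore ρ = 1.

Order ρ = 1.


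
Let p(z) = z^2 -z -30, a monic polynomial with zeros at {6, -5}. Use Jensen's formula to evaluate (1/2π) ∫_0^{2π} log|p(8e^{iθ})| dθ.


Zeros: -5, 6; r = 8.
Inside |z| < r: -5, 6. Outside (|z| ≥ r): ∅.
p(0) = -30, so log|p(0)| = log(30) = 3.4012.
Apply Jensen: I(r) = log|p(0)| + Σ_k log(r/|z_k|), summed over zeros inside |z| < r.
  log(r/|z_k|) for z_k = 6: log(8/6) = 0.2877
  log(r/|z_k|) for z_k = -5: log(8/5) = 0.4700
Sum over inside zeros: 0.7577.
I(r) = log|p(0)| + (inside sum) = 3.4012 + 0.7577 = 4.1589.
Closed form (all zeros inside, monic): I(r) = n·log(r) = 2·log(8) = 4.1589. ✓

I(r) ≈ 4.1589.


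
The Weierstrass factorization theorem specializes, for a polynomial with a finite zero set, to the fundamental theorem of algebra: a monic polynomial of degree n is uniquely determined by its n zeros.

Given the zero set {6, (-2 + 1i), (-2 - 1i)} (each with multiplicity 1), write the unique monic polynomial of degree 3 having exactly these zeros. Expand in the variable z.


The polynomial is p(z) = ∏_{α ∈ S} (z − α), where S = {6, (-2 + 1i), (-2 - 1i)}.
Expanding the product yields: p(z) = z^3 -2·z^2 -19·z -30.
Note conjugate pairs combine to real quadratics: (z − (-2+1i))(z − (-2−1i)) = z² + 4z + 5.
The resulting polynomial has degree 3 and real coefficients as required.

p(z) = z^3 -2·z^2 -19·z -30.


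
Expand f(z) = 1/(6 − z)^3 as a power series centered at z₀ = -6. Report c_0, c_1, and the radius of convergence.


Let w = z − z₀, so z = z₀ + w.
Then 6 − z = 6 − (z₀ + w) = (6 − z₀) − w = 12 − w.
f(z) = 1/(12 − w)^3 = (1/(12)^3) · (1 − w/(12))^{−3}.
By the binomial series (1−u)^{−3} = Σ_{n≥0} C(n+2, 2) u^n for |u|<1, with u = w/(12):
  c_n = C(n+2, 2) / (12)^(n+3).
  c_0 = 1/(12)^3 = 1/1728.
  c_1 = 3/(12)^4 = 1/6912.
The series is valid for |w/d| < 1, i.e. |z − z₀| < |d|.
Radius of convergence: R = |6 − z₀| = |12| = 12 (distance from z₀ to the singularity z = 6).

c_0 = 1/1728, c_1 = 1/6912; R = 12.


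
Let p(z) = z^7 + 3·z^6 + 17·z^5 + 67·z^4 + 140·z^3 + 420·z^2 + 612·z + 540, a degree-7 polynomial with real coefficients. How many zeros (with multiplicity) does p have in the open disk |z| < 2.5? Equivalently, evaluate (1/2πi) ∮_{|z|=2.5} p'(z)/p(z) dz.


The zeros of p are: -3, (0 + 3i), (0 - 3i), (1 + 3i), (1 - 3i), (-1 + 1i), (-1 - 1i).
Their magnitudes are: 3, 3, 3, 3.162, 3.162, 1.414, 1.414.
Zeros with |z| < R = 2.5: (-1 + 1i), (-1 - 1i).
Count = 2.
By the argument principle, (1/2πi) ∮_{|z|=R} p'(z)/p(z) dz equals exactly this count.

Number of zeros inside |z| < 2.5: 2.


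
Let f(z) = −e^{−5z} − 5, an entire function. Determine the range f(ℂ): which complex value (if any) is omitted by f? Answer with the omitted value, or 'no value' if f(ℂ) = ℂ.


Little Picard bounds the complement of f(ℂ) to at most one point.
e^{−5z} is never zero on ℂ, so -1·e^{−5z} takes every value in ℂ ∖ {0}. Adding -5 shifts the range to ℂ ∖ {-5}. Thus f omits exactly the value -5.

Omitted value: -5.


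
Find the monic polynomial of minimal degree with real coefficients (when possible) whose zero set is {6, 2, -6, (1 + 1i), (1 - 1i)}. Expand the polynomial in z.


The polynomial is p(z) = ∏_{α ∈ S} (z − α), where S = {6, 2, -6, (1 + 1i), (1 - 1i)}.
Expanding the product yields: p(z) = z^5 -4·z^4 -30·z^3 + 140·z^2 -216·z + 144.
Note conjugate pairs combine to real quadratics: (z − (1+1i))(z − (1−1i)) = z² − 2z + 2.
The resulting polynomial has degree 5 and real coefficients as required.

p(z) = z^5 -4·z^4 -30·z^3 + 140·z^2 -216·z + 144.


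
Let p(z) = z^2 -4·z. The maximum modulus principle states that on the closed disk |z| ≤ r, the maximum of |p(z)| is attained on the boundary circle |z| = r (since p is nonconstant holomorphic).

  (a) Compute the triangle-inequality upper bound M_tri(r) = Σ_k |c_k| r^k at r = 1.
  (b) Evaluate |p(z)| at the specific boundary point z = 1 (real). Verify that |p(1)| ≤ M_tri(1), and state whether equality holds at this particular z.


Coefficients: c_0 = 0, c_1 = -4, c_2 = 1. Radius r = 1.
Part (a). Triangle bound: M_tri(r) = Σ_k |c_k| r^k
  = |0|·1^0 + |-4|·1^1 + |1|·1^2
  = 0 + 4 + 1 = 5.
This bounds M(r) := max_{|z|=r} |p(z)| from above; equality holds iff all terms c_k z^k can be made to align in phase at a single z on |z|=r.
Part (b). At z = 1 (real, on the circle |z| = r):
  p(1) = (0)·1^0 + (-4)·1^1 + (1)·1^2 = -3.
  |p(1)| = 3.
Check: |p(1)| = 3 ≤ 5 = M_tri(1). ✓ Equality does not hold at z = 1 (the coefficients have mixed signs, so the terms do not all align in phase there).

M_tri(1) = 5; |p(1)| = 3; equality at z=1: no.


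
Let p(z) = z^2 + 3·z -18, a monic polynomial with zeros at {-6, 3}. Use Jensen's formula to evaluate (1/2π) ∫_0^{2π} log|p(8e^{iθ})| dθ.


Zeros: -6, 3; r = 8.
Inside |z| < r: -6, 3. Outside (|z| ≥ r): ∅.
p(0) = -18, so log|p(0)| = log(18) = 2.8904.
Apply Jensen: I(r) = log|p(0)| + Σ_k log(r/|z_k|), summed over zeros inside |z| < r.
  log(r/|z_k|) for z_k = -6: log(8/6) = 0.2877
  log(r/|z_k|) for z_k = 3: log(8/3) = 0.9808
Sum over inside zeros: 1.2685.
I(r) = log|p(0)| + (inside sum) = 2.8904 + 1.2685 = 4.1589.
Closed form (all zeros inside, monic): I(r) = n·log(r) = 2·log(8) = 4.1589. ✓

I(r) ≈ 4.1589.


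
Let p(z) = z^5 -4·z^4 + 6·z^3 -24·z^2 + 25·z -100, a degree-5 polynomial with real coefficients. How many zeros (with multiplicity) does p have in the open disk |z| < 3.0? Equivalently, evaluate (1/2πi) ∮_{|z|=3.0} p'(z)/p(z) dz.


The zeros of p are: (1 + 2i), (1 - 2i), 4, (-1 + 2i), (-1 - 2i).
Their magnitudes are: 2.236, 2.236, 4, 2.236, 2.236.
Zeros with |z| < R = 3.0: (1 + 2i), (1 - 2i), (-1 + 2i), (-1 - 2i).
Count = 4.
By the argument principle, (1/2πi) ∮_{|z|=R} p'(z)/p(z) dz equals exactly this count.

Number of zeros inside |z| < 3.0: 4.


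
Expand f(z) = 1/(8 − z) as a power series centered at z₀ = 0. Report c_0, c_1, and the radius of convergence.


Let w = z − z₀, so z = z₀ + w.
Then 8 − z = 8 − (z₀ + w) = (8 − z₀) − w = 8 − w.
f(z) = 1/(8 − w) = (1/(8)) · 1/(1 − w/(8)) = Σ_{n≥0} w^n / (8)^(n+1).
So c_n = 1/(8)^(n+1):
  c_0 = 1/(8)^1 = 1/8.
  c_1 = 1/(8)^2 = 1/64.
The series is valid for |w/d| < 1, i.e. |z − z₀| < |d|.
Radius of convergence: R = |8 − z₀| = |8| = 8 (distance from z₀ to the singularity z = 8).

c_0 = 1/8, c_1 = 1/64; R = 8.


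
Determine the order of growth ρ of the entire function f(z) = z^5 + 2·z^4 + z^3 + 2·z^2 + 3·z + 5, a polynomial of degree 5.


|f(z)| ≤ Σ|c_k|·r^k = O(r^5) as r → ∞. Polynomial growth is O(e^{r^ε}) for every ε > 0 (since r^5/e^{r^ε} → 0), so ρ ≤ ε for all ε > 0, i.e. ρ = 0. Every nonconstant polynomial has order 0.
Therefore ρ = 0.

Order ρ = 0.


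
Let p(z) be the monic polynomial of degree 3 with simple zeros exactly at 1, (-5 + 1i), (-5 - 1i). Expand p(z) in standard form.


The polynomial is p(z) = ∏_{α ∈ S} (z − α), where S = {1, (-5 + 1i), (-5 - 1i)}.
Expanding the product yields: p(z) = z^3 + 9·z^2 + 16·z -26.
Note conjugate pairs combine to real quadratics: (z − (-5+1i))(z − (-5−1i)) = z² + 10z + 26.
The resulting polynomial has degree 3 and real coefficients as required.

p(z) = z^3 + 9·z^2 + 16·z -26.


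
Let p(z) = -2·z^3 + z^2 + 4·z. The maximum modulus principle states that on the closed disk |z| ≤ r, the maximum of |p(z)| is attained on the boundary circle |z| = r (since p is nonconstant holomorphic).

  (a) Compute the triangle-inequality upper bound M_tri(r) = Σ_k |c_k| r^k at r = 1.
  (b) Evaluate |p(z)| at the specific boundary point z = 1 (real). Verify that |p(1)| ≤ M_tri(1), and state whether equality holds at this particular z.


Coefficients: c_0 = 0, c_1 = 4, c_2 = 1, c_3 = -2. Radius r = 1.
Part (a). Triangle bound: M_tri(r) = Σ_k |c_k| r^k
  = |0|·1^0 + |4|·1^1 + |1|·1^2 + |-2|·1^3
  = 0 + 4 + 1 + 2 = 7.
This bounds M(r) := max_{|z|=r} |p(z)| from above; equality holds iff all terms c_k z^k can be made to align in phase at a single z on |z|=r.
Part (b). At z = 1 (real, on the circle |z| = r):
  p(1) = (0)·1^0 + (4)·1^1 + (1)·1^2 + (-2)·1^3 = 3.
  |p(1)| = 3.
Check: |p(1)| = 3 ≤ 7 = M_tri(1). ✓ Equality does not hold at z = 1 (the coefficients have mixed signs, so the terms do not all align in phase there).

M_tri(1) = 7; |p(1)| = 3; equality at z=1: no.


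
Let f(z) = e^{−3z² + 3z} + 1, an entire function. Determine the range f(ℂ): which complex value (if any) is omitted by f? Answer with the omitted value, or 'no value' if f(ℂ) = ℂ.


Little Picard bounds the complement of f(ℂ) to at most one point.
The exponent g(z) = −3z² + 3z is a nonconstant polynomial, hence surjective onto ℂ. So e^{g(z)} takes every value in {e^w : w ∈ ℂ} = ℂ ∖ {0}. Adding 1 shifts the range to ℂ ∖ {1}. f omits exactly 1.

Omitted value: 1.


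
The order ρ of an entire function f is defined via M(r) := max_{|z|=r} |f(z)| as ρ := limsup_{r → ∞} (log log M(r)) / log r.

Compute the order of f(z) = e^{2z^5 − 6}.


|e^{2z^5 − 6}| = e^{Re(2·z^5) + -6} ≤ e^{2|z|^5 + -6} = e^{2r^5 + -6} on |z| = r, so ρ ≤ 5. Choosing z on |z|=r so that 2·z^5 is real positive (always possible by picking arg z appropriately) gives |f(z)| = e^{2r^5 + -6}, matching the bound. The additive constant -6 does not affect log log M(r) ~ 5·log r. Hence ρ = 5.
Therefore ρ = 5.

Order ρ = 5.


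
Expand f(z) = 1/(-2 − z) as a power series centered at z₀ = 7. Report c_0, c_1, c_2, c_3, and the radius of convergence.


Let w = z − z₀, so z = z₀ + w.
Then -2 − z = -2 − (z₀ + w) = (-2 − z₀) − w = -9 − w.
f(z) = 1/(-9 − w) = (1/(-9)) · 1/(1 − w/(-9)) = Σ_{n≥0} w^n / (-9)^(n+1).
So c_n = 1/(-9)^(n+1):
  c_0 = 1/(-9)^1 = -1/9.
  c_1 = 1/(-9)^2 = 1/81.
  c_2 = 1/(-9)^3 = -1/729.
  c_3 = 1/(-9)^4 = 1/6561.
The series is valid for |w/d| < 1, i.e. |z − z₀| < |d|.
Radius of convergence: R = |-2 − z₀| = |-9| = 9 (distance from z₀ to the singularity z = -2).

c_0 = -1/9, c_1 = 1/81, c_2 = -1/729, c_3 = 1/6561; R = 9.


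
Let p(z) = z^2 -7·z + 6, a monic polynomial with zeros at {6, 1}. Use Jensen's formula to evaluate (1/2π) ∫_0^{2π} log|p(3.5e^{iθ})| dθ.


Zeros: 1, 6; r = 3.5.
Inside |z| < r: 1. Outside (|z| ≥ r): 6.
p(0) = 6, so log|p(0)| = log(6) = 1.7918.
Apply Jensen: I(r) = log|p(0)| + Σ_k log(r/|z_k|), summed over zeros inside |z| < r.
  log(r/|z_k|) for z_k = 1: log(3.5/1) = 1.2528
  Outside zeros (6) contribute nothing to the Jensen sum.
Sum over inside zeros: 1.2528.
I(r) = log|p(0)| + (inside sum) = 1.7918 + 1.2528 = 3.0445.
Note: since some zeros are outside |z| ≤ r, the simplified n·log(r) form does NOT apply — only the inside zeros contribute.

I(r) ≈ 3.0445.


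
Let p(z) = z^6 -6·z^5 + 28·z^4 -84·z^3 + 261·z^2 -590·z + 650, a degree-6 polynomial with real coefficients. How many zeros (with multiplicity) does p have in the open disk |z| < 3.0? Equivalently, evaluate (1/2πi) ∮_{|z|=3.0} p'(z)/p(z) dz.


The zeros of p are: (-1 + 3i), (-1 - 3i), (2 + 3i), (2 - 3i), (2 + 1i), (2 - 1i).
Their magnitudes are: 3.162, 3.162, 3.606, 3.606, 2.236, 2.236.
Zeros with |z| < R = 3.0: (2 + 1i), (2 - 1i).
Count = 2.
By the argument principle, (1/2πi) ∮_{|z|=R} p'(z)/p(z) dz equals exactly this count.

Number of zeros inside |z| < 3.0: 2.


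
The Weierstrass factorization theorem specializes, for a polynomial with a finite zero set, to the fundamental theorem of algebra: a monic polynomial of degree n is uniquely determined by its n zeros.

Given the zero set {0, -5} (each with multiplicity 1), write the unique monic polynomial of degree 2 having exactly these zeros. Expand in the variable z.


The polynomial is p(z) = ∏_{α ∈ S} (z − α), where S = {0, -5}.
Expanding the product yields: p(z) = z^2 + 5·z.
The resulting polynomial has degree 2 and real coefficients as required.

p(z) = z^2 + 5·z.


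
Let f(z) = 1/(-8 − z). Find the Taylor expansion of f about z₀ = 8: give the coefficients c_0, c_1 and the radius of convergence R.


Let w = z − z₀, so z = z₀ + w.
Then -8 − z = -8 − (z₀ + w) = (-8 − z₀) − w = -16 − w.
f(z) = 1/(-16 − w) = (1/(-16)) · 1/(1 − w/(-16)) = Σ_{n≥0} w^n / (-16)^(n+1).
So c_n = 1/(-16)^(n+1):
  c_0 = 1/(-16)^1 = -1/16.
  c_1 = 1/(-16)^2 = 1/256.
The series is valid for |w/d| < 1, i.e. |z − z₀| < |d|.
Radius of convergence: R = |-8 − z₀| = |-16| = 16 (distance from z₀ to the singularity z = -8).

c_0 = -1/16, c_1 = 1/256; R = 16.
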